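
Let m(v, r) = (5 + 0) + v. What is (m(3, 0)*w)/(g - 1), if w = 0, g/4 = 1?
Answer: 0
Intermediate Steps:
m(v, r) = 5 + v
g = 4 (g = 4*1 = 4)
(m(3, 0)*w)/(g - 1) = ((5 + 3)*0)/(4 - 1) = (8*0)/3 = 0*(1/3) = 0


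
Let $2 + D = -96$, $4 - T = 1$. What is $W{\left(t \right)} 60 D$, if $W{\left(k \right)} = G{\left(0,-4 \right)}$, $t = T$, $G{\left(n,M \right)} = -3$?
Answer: $17640$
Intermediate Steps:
$T = 3$ ($T = 4 - 1 = 3$)
$D = -98$ ($D = -2 - 96 = -98$)
$t = 3$
$W{\left(k \right)} = -3$
$W{\left(t \right)} 60 D = \left(-3\right) 60 \left(-98\right) = \left(-180\right) \left(-98\right) = 17640$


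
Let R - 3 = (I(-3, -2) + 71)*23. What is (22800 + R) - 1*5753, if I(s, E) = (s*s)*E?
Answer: 18269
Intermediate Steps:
I(s, E) = E*s**2 (I(s, E) = s**2*E = E*s**2)
R = 1222 (R = 3 + (-2*(-3)**2 + 71)*23 = 3 + (-2*9 + 71)*23 = 3 + (-18 + 71)*23 = 3 + 53*23 = 3 + 1219 = 1222)
(22800 + R) - 1*5753 = (22800 + 1222) - 1*5753 = 24022 - 5753 = 18269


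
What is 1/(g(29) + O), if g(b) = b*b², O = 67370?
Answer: 1/91759 ≈ 1.0898e-5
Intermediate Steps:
g(b) = b³
1/(g(29) + O) = 1/(29³ + 67370) = 1/(24389 + 67370) = 1/91759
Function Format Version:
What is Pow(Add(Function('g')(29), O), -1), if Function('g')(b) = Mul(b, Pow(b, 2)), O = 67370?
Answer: Rational(1, 91759) ≈ 1.0898e-5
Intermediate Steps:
Function('g')(b) = Pow(b, 3)
Pow(Add(Function('g')(29), O), -1) = Pow(Add(Pow(29, 3), 67370), -1) = Pow(Add(24389, 67370), -1) = Pow(91759, -1) = Rational(1, 91759)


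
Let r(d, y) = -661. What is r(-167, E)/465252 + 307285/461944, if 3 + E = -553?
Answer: 35664903959/53730092472 ≈ 0.66378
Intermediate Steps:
E = -556 (E = -3 - 553 = -556)
r(-167, E)/465252 + 307285/461944 = -661/465252 + 307285/461944 = 35664903959/53730092472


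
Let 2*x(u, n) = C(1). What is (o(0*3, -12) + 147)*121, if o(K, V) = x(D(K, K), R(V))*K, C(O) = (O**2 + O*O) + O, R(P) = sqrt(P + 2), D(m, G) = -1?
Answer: 17787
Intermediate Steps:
R(P) = sqrt(2 + P)
C(O) = O + 2*O**2 (C(O) = (O**2 + O**2) + O = 2*O**2 + O = O + 2*O**2)
x(u, n) = 3/2 (x(u, n) = (1*(1 + 2*1))/2 = (1*(1 + 2))/2 = (1*3)/2 = (1/2)*3 = 3/2)
o(K, V) = 3*K/2
(o(0*3, -12) + 147)*121 = (3*(0*3)/2 + 147)*121 = ((3/2)*0 + 147)*121 = (0 + 147)*121 = 147*121 = 17787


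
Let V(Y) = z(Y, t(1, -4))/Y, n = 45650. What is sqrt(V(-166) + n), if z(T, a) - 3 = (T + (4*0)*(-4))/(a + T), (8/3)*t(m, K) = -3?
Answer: sqrt(2248637989818262)/221942 ≈ 213.66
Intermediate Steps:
t(m, K) = -9/8 (t(m, K) = (3/8)*(-3) = -9/8)
z(T, a) = 3 + T/(T + a) (z(T, a) = 3 + (T + (4*0)*(-4))/(a + T) = 3 + (T + 0*(-4))/(T + a) = 3 + (T + 0)/(T + a) = 3 + T/(T + a))
V(Y) = (-27/8 + 4*Y)/(Y*(-9/8 + Y)) (V(Y) = ((3*(-9/8) + 4*Y)/(Y - 9/8))/Y = ((-27/8 + 4*Y)/(-9/8 + Y))/Y = (-27/8 + 4*Y)/(Y*(-9/8 + Y)))
sqrt(V(-166) + n) = sqrt((-27 + 32*(-166))/((-166)*(-9 + 8*(-166))) + 45650) = sqrt(-(-27 - 5312)/(166*(-9 - 1328)) + 45650) = sqrt(-1/166*(-5339)/(-1337) + 45650) = sqrt(-1/166*(-1/1337)*(-5339) + 45650) = sqrt(-5339/221942 + 45650) = sqrt(10131646961/221942) = sqrt(2248637989818262)/221942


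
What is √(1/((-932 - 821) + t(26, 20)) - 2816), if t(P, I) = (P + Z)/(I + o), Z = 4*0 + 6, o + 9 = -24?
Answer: I*√1466567580129/22821 ≈ 53.066*I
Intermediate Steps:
o = -33 (o = -9 - 24 = -33)
Z = 6 (Z = 0 + 6 = 6)
t(P, I) = (6 + P)/(-33 + I) (t(P, I) = (P + 6)/(I - 33) = (6 + P)/(-33 + I))
√(1/((-932 - 821) + t(26, 20)) - 2816) = √(1/((-932 - 821) + (6 + 26)/(-33 + 20)) - 2816) = √(1/(-1753 + 32/(-13)) - 2816) = √(1/(-1753 - 1/13*32) - 2816) = √(1/(-1753 - 32/13) - 2816) = √(1/(-22821/13) - 2816) = √(-13/22821 - 2816) = √(-64263949/22821) = I*√1466567580129/22821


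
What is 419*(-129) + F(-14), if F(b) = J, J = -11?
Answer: -54062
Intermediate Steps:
F(b) = -11
419*(-129) + F(-14) = 419*(-129) - 11 = -54051 - 11 = -54062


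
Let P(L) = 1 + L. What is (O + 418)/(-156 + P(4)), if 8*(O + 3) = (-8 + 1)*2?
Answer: -1653/604 ≈ -2.7368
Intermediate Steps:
O = -19/4 (O = -3 + ((-8 + 1)*2)/8 = -3 + (-7*2)/8 = -3 + (⅛)*(-14) = -3 - 7/4 = -19/4 ≈ -4.7500)
(O + 418)/(-156 + P(4)) = (-19/4 + 418)/(-156 + (1 + 4)) = 1653/(4*(-156 + 5)) = (1653/4)/(-151) = (1653/4)*(-1/151) = -1653/604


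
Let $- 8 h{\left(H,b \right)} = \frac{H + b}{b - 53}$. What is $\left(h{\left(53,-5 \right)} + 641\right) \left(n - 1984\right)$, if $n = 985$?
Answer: $- \frac{18573408}{29} \approx -6.4046 \cdot 10^{5}$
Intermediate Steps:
$h{\left(H,b \right)} = - \frac{H + b}{8 \left(-53 + b\right)}$ ($h{\left(H,b \right)} = - \frac{\left(H + b\right) \frac{1}{b - 53}}{8} = - \frac{\left(H + b\right) \frac{1}{-53 + b}}{8} = - \frac{\frac{1}{-53 + b} \left(H + b\right)}{8} = - \frac{H + b}{8 \left(-53 + b\right)}$)
$\left(h{\left(53,-5 \right)} + 641\right) \left(n - 1984\right) = \left(\frac{\left(-1\right) 53 - -5}{8 \left(-53 - 5\right)} + 641\right) \left(985 - 1984\right) = \left(\frac{-53 + 5}{8 \left(-58\right)} + 641\right) \left(-999\right) = \left(\frac{1}{8} \left(- \frac{1}{58}\right) \left(-48\right) + 641\right) \left(-999\right) = \left(\frac{3}{29} + 641\right) \left(-999\right) = \frac{18592}{29} \left(-999\right) = - \frac{18573408}{29}$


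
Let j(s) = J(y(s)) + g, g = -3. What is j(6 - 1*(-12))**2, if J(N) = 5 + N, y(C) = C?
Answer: 400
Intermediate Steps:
j(s) = 2 + s (j(s) = (5 + s) - 3 = 2 + s)
j(6 - 1*(-12))**2 = (2 + (6 - 1*(-12)))**2 = (2 + (6 + 12))**2 = (2 + 18)**2 = 20**2 = 400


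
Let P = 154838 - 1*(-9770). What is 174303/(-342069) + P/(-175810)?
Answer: -14491917397/10023191815 ≈ -1.4458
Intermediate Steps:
P = 164608 (P = 154838 + 9770 = 164608)
174303/(-342069) + P/(-175810) = 174303/(-342069) + 164608/(-175810) = 174303*(-1/342069) + 164608*(-1/175810) = -58101/114023 - 82304/87905 = -14491917397/10023191815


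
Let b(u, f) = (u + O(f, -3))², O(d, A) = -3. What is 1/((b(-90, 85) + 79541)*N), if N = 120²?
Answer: 1/1269936000 ≈ 7.8744e-10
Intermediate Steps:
b(u, f) = (-3 + u)² (b(u, f) = (u - 3)² = (-3 + u)²)
N = 14400
1/((b(-90, 85) + 79541)*N) = 1/(((-3 - 90)² + 79541)*14400) = (1/14400)/((-93)² + 79541) = (1/14400)/(8649 + 79541) = (1/14400)/88190 = (1/88190)*(1/14400) = 1/1269936000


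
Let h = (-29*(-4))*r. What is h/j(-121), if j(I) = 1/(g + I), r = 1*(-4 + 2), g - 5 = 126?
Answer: -2320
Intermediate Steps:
g = 131 (g = 5 + 126 = 131)
r = -2 (r = 1*(-2) = -2)
j(I) = 1/(131 + I)
h = -232 (h = -29*(-4)*(-2) = 116*(-2) = -232)
h/j(-121) = -232/(1/(131 - 121)) = -232/(1/10) = -232/⅒ = -232*10 = -2320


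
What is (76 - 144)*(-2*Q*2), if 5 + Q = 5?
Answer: 0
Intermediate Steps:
Q = 0 (Q = -5 + 5 = 0)
(76 - 144)*(-2*Q*2) = (76 - 144)*(-2*0*2) = -0*2 = -68*0 = 0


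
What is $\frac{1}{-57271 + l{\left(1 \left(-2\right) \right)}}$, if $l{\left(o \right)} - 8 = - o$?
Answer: $- \frac{1}{57261} \approx -1.7464 \cdot 10^{-5}$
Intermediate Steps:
$l{\left(o \right)} = 8 - o$
$\frac{1}{-57271 + l{\left(1 \left(-2\right) \right)}} = \frac{1}{-57271 + \left(8 - 1 \left(-2\right)\right)} = \frac{1}{-57271 + \left(8 - -2\right)} = \frac{1}{-57271 + \left(8 + 2\right)} = \frac{1}{-57271 + 10} = \frac{1}{-57261} = - \frac{1}{57261}$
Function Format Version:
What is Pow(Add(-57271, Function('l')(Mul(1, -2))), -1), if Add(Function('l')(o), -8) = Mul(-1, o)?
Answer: Rational(-1, 57261) ≈ -1.7464e-5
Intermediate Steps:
Function('l')(o) = Add(8, Mul(-1, o))
Pow(Add(-57271, Function('l')(Mul(1, -2))), -1) = Pow(Add(-57271, Add(8, Mul(-1, Mul(1, -2)))), -1) = Pow(Add(-57271, Add(8, Mul(-1, -2))), -1) = Pow(Add(-57271, Add(8, 2)), -1) = Pow(Add(-57271, 10), -1) = Pow(-57261, -1) = Rational(-1, 57261)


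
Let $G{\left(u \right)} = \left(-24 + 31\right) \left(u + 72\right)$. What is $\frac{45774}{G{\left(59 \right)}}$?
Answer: $\frac{45774}{917} \approx 49.917$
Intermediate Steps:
$G{\left(u \right)} = 504 + 7 u$ ($G{\left(u \right)} = 7 \left(72 + u\right) = 504 + 7 u$)
$\frac{45774}{G{\left(59 \right)}} = \frac{45774}{504 + 7 \cdot 59} = \frac{45774}{504 + 413} = \frac{45774}{917}$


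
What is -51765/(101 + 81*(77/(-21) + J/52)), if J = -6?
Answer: 1345890/5339 ≈ 252.09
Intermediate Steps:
-51765/(101 + 81*(77/(-21) + J/52)) = -51765/(101 + 81*(77/(-21) - 6/52)) = -51765/(101 + 81*(77*(-1/21) - 6*1/52)) = -51765/(101 + 81*(-11/3 - 3/26)) = -51765/(101 + 81*(-295/78)) = -51765/(101 - 7965/26) = -51765/(-5339/26) = -51765*(-26/5339) = 1345890/5339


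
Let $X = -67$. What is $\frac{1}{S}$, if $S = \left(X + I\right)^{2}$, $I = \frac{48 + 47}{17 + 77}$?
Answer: $\frac{8836}{38477209} \approx 0.00022964$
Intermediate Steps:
$I = \frac{95}{94} \approx 1.0106$
$S = \frac{38477209}{8836}$ ($S = \left(-67 + \frac{95}{94}\right)^{2} = \left(- \frac{6203}{94}\right)^{2} = \frac{38477209}{8836} \approx 4354.6$)
$\frac{1}{S} = \frac{1}{\frac{38477209}{8836}} = \frac{8836}{38477209}$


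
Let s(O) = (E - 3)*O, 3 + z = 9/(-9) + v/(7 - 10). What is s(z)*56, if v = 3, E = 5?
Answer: -560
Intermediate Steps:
z = -5 (z = -3 + (9/(-9) + 3/(7 - 10)) = -3 + (9*(-⅑) + 3/(-3)) = -3 + (-1 + 3*(-⅓)) = -3 + (-1 - 1) = -3 - 2 = -5)
s(O) = 2*O (s(O) = (5 - 3)*O = 2*O)
s(z)*56 = (2*(-5))*56 = -10*56 = -560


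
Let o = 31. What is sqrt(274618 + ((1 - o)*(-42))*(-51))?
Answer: sqrt(210358) ≈ 458.65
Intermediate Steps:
sqrt(274618 + ((1 - o)*(-42))*(-51)) = sqrt(274618 + ((1 - 1*31)*(-42))*(-51)) = sqrt(274618 + ((1 - 31)*(-42))*(-51)) = sqrt(274618 - 30*(-42)*(-51)) = sqrt(274618 + 1260*(-51)) = sqrt(274618 - 64260) = sqrt(210358)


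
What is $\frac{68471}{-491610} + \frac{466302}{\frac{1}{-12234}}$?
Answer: $- \frac{2804506576643951}{491610} \approx -5.7047 \cdot 10^{9}$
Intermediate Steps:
$\frac{68471}{-491610} + \frac{466302}{\frac{1}{-12234}} = 68471 \left(- \frac{1}{491610}\right) + \frac{466302}{- \frac{1}{12234}} = - \frac{68471}{491610} + 466302 \left(-12234\right) = - \frac{68471}{491610} - 5704738668 = - \frac{2804506576643951}{491610}$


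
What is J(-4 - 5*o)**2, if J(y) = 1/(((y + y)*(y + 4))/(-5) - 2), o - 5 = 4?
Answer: 1/781456 ≈ 1.2797e-6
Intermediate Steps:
o = 9 (o = 5 + 4 = 9)
J(y) = 1/(-2 - 2*y*(4 + y)/5) (J(y) = 1/(((2*y)*(4 + y))*(-1/5) - 2) = 1/((2*y*(4 + y))*(-1/5) - 2) = 1/(-2*y*(4 + y)/5 - 2) = 1/(-2 - 2*y*(4 + y)/5))
J(-4 - 5*o)**2 = (-5/(10 + 2*(-4 - 5*9)**2 + 8*(-4 - 5*9)))**2 = (-5/(10 + 2*(-4 - 45)**2 + 8*(-4 - 45)))**2 = (-5/(10 + 2*(-49)**2 + 8*(-49)))**2 = (-5/(10 + 2*2401 - 392))**2 = (-5/(10 + 4802 - 392))**2 = (-5/4420)**2 = (-5*1/4420)**2 = (-1/884)**2 = 1/781456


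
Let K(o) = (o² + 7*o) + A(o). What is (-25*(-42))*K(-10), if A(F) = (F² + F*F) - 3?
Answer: 238350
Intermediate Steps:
A(F) = -3 + 2*F² (A(F) = (F² + F²) - 3 = 2*F² - 3 = -3 + 2*F²)
K(o) = -3 + 3*o² + 7*o (K(o) = (o² + 7*o) + (-3 + 2*o²) = -3 + 3*o² + 7*o)
(-25*(-42))*K(-10) = (-25*(-42))*(-3 + 3*(-10)² + 7*(-10)) = 1050*(-3 + 3*100 - 70) = 1050*(-3 + 300 - 70) = 1050*227 = 238350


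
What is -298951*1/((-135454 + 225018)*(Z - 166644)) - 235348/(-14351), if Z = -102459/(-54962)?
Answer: 96529905068772252665/5886172712984757258 ≈ 16.399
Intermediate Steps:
Z = 102459/54962 (Z = -102459*(-1/54962) = 102459/54962 ≈ 1.8642)
-298951*1/((-135454 + 225018)*(Z - 166644)) - 235348/(-14351) = -298951*1/((-135454 + 225018)*(102459/54962 - 166644)) - 235348/(-14351) = -298951/(89564*(-9158985069/54962)) - 235348*(-1/14351) = -298951/(-410157669359958/27481) + 235348/14351 = -298951*(-27481/410157669359958) + 235348/14351 = 8215472431/410157669359958 + 235348/14351 = 96529905068772252665/5886172712984757258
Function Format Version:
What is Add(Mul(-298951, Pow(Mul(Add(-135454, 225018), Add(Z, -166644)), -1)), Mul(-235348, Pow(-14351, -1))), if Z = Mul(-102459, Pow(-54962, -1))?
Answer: Rational(96529905068772252665, 5886172712984757258) ≈ 16.399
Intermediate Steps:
Z = Rational(102459, 54962) (Z = Mul(-102459, Rational(-1, 54962)) = Rational(102459, 54962) ≈ 1.8642)
Add(Mul(-298951, Pow(Mul(Add(-135454, 225018), Add(Z, -166644)), -1)), Mul(-235348, Pow(-14351, -1))) = Add(Mul(-298951, Pow(Mul(Add(-135454, 225018), Add(Rational(102459, 54962), -166644)), -1)), Mul(-235348, Pow(-14351, -1))) = Add(Mul(-298951, Pow(Mul(89564, Rational(-9158985069, 54962)), -1)), Mul(-235348, Rational(-1, 14351))) = Add(Mul(-298951, Pow(Rational(-410157669359958, 27481), -1)), Rational(235348, 14351)) = Add(Mul(-298951, Rational(-27481, 410157669359958)), Rational(235348, 14351)) = Add(Rational(8215472431, 410157669359958), Rational(235348, 14351)) = Rational(96529905068772252665, 5886172712984757258)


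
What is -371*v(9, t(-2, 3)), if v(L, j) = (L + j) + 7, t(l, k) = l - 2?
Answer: -4452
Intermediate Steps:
t(l, k) = -2 + l
v(L, j) = 7 + L + j
-371*v(9, t(-2, 3)) = -371*(7 + 9 + (-2 - 2)) = -371*(7 + 9 - 4) = -371*12 = -4452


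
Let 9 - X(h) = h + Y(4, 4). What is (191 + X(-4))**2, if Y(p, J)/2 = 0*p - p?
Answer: 44944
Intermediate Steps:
Y(p, J) = -2*p (Y(p, J) = 2*(0*p - p) = 2*(0 - p) = 2*(-p) = -2*p)
X(h) = 17 - h (X(h) = 9 - (h - 2*4) = 9 - (h - 8) = 9 - (-8 + h) = 9 + (8 - h) = 17 - h)
(191 + X(-4))**2 = (191 + (17 - 1*(-4)))**2 = (191 + (17 + 4))**2 = (191 + 21)**2 = 212**2 = 44944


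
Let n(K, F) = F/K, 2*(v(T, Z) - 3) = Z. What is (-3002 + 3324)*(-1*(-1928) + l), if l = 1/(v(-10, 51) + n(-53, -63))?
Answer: 1953742084/3147 ≈ 6.2083e+5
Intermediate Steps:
v(T, Z) = 3 + Z/2
l = 106/3147 (l = 1/((3 + (½)*51) - 63/(-53)) = 1/((3 + 51/2) - 63*(-1/53)) = 1/(57/2 + 63/53) = 1/(3147/106) = 106/3147 ≈ 0.033683)
(-3002 + 3324)*(-1*(-1928) + l) = (-3002 + 3324)*(-1*(-1928) + 106/3147) = 322*(1928 + 106/3147) = 322*(6067522/3147) = 1953742084/3147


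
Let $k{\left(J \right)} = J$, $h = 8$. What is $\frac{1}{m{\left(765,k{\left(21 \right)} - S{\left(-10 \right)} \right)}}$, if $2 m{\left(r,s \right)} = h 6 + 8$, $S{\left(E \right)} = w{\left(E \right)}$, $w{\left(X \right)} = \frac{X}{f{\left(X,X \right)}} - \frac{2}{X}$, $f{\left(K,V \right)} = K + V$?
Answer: $\frac{1}{28} \approx 0.035714$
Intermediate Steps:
$w{\left(X \right)} = \frac{1}{2} - \frac{2}{X}$ ($w{\left(X \right)} = \frac{X}{X + X} - \frac{2}{X} = \frac{X}{2 X} - \frac{2}{X} = X \frac{1}{2 X} - \frac{2}{X} = \frac{1}{2} - \frac{2}{X}$)
$S{\left(E \right)} = \frac{-4 + E}{2 E}$
$m{\left(r,s \right)} = 28$ ($m{\left(r,s \right)} = \frac{8 \cdot 6 + 8}{2} = \frac{48 + 8}{2} = \frac{1}{2} \cdot 56 = 28$)
$\frac{1}{m{\left(765,k{\left(21 \right)} - S{\left(-10 \right)} \right)}} = \frac{1}{28}$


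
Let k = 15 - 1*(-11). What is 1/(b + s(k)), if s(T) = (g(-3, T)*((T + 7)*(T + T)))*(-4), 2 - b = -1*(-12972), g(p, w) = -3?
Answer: 1/7622 ≈ 0.00013120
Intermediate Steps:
k = 26 (k = 15 + 11 = 26)
b = -12970 (b = 2 - (-1)*(-12972) = 2 - 1*12972 = 2 - 12972 = -12970)
s(T) = 24*T*(7 + T) (s(T) = -3*(T + 7)*(T + T)*(-4) = -3*(7 + T)*2*T*(-4) = -6*T*(7 + T)*(-4) = 24*T*(7 + T))
1/(b + s(k)) = 1/(-12970 + 24*26*(7 + 26)) = 1/(-12970 + 24*26*33) = 1/(-12970 + 20592) = 1/7622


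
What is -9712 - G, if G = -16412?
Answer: 6700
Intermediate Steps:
-9712 - G = -9712 - 1*(-16412) = -9712 + 16412 = 6700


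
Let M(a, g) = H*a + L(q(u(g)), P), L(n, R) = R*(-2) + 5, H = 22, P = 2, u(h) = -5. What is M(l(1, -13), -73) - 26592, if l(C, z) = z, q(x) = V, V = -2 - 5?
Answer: -26877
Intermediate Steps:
V = -7
q(x) = -7
L(n, R) = 5 - 2*R (L(n, R) = -2*R + 5 = 5 - 2*R)
M(a, g) = 1 + 22*a (M(a, g) = 22*a + (5 - 2*2) = 22*a + (5 - 4) = 22*a + 1 = 1 + 22*a)
M(l(1, -13), -73) - 26592 = (1 + 22*(-13)) - 26592 = (1 - 286) - 26592 = -285 - 26592 = -26877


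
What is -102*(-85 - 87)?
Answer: 17544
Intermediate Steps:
-102*(-85 - 87) = -102*(-172) = 17544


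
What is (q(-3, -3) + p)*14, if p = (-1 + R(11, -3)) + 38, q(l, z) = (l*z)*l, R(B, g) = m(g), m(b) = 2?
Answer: 168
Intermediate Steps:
R(B, g) = 2
q(l, z) = z*l²
p = 39 (p = (-1 + 2) + 38 = 1 + 38 = 39)
(q(-3, -3) + p)*14 = (-3*(-3)² + 39)*14 = (-3*9 + 39)*14 = (-27 + 39)*14 = 12*14 = 168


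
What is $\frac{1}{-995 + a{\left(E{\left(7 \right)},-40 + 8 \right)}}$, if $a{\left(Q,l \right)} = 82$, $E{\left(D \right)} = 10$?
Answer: $- \frac{1}{913} \approx -0.0010953$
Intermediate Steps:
$\frac{1}{-995 + a{\left(E{\left(7 \right)},-40 + 8 \right)}} = \frac{1}{-995 + 82} = \frac{1}{-913} = - \frac{1}{913}$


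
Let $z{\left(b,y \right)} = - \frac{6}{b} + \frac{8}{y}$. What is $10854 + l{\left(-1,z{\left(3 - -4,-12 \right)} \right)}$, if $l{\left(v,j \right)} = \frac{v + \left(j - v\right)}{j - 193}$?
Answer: $\frac{44338622}{4085} \approx 10854.0$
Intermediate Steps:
$l{\left(v,j \right)} = \frac{j}{-193 + j}$
$10854 + l{\left(-1,z{\left(3 - -4,-12 \right)} \right)} = 10854 + \frac{- \frac{6}{3 - -4} + \frac{8}{-12}}{-193 + \left(- \frac{6}{3 - -4} + \frac{8}{-12}\right)} = 10854 + \frac{- \frac{6}{3 + 4} + 8 \left(- \frac{1}{12}\right)}{-193 + \left(- \frac{6}{3 + 4} + 8 \left(- \frac{1}{12}\right)\right)} = 10854 + \frac{- \frac{6}{7} - \frac{2}{3}}{-193 - \left(\frac{2}{3} + \frac{6}{7}\right)} = 10854 + \frac{\left(-6\right) \frac{1}{7} - \frac{2}{3}}{-193 - \frac{32}{21}} = 10854 + \frac{- \frac{6}{7} - \frac{2}{3}}{-193 - \frac{32}{21}} = 10854 - \frac{32}{21 \left(-193 - \frac{32}{21}\right)} = 10854 - \frac{32}{21 \left(- \frac{4085}{21}\right)} = 10854 - - \frac{32}{4085} = 10854 + \frac{32}{4085} = \frac{44338622}{4085}$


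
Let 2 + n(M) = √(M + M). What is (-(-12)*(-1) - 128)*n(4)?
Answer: 280 - 280*√2 ≈ -115.98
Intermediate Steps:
n(M) = -2 + √2*√M (n(M) = -2 + √(M + M) = -2 + √(2*M) = -2 + √2*√M)
(-(-12)*(-1) - 128)*n(4) = (-(-12)*(-1) - 128)*(-2 + √2*√4) = (-4*3 - 128)*(-2 + √2*2) = (-12 - 128)*(-2 + 2*√2) = -140*(-2 + 2*√2) = 280 - 280*√2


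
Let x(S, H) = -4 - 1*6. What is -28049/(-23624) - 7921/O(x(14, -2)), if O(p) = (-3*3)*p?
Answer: -92300647/1063080 ≈ -86.824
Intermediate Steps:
x(S, H) = -10 (x(S, H) = -4 - 6 = -10)
O(p) = -9*p
-28049/(-23624) - 7921/O(x(14, -2)) = -28049/(-23624) - 7921/((-9*(-10))) = -28049*(-1/23624) - 7921/90 = 28049/23624 - 7921*1/90 = 28049/23624 - 7921/90 = -92300647/1063080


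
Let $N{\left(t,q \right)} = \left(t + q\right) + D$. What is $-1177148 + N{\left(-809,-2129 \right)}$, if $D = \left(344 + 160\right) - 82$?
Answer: $-1179664$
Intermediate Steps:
$D = 422$ ($D = 504 - 82 = 422$)
$N{\left(t,q \right)} = 422 + q + t$ ($N{\left(t,q \right)} = \left(t + q\right) + 422 = \left(q + t\right) + 422 = 422 + q + t$)
$-1177148 + N{\left(-809,-2129 \right)} = -1177148 - 2516 = -1179664$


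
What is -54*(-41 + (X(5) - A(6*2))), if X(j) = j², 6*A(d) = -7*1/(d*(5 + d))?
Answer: 58731/68 ≈ 863.69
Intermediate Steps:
A(d) = -7/(6*d*(5 + d)) (A(d) = (-7*1/(d*(5 + d)))/6 = (-7/(d*(5 + d)))/6 = -7/(6*d*(5 + d)))
-54*(-41 + (X(5) - A(6*2))) = -54*(-41 + (5² - (-7)/(6*(6*2)*(5 + 6*2)))) = -54*(-41 + (25 - (-7)/(6*12*(5 + 12)))) = -54*(-41 + (25 - (-7)/(6*12*17))) = -54*(-41 + (25 - 1*(-7/1224))) = -54*(-41 + (25 + 7/1224)) = -54*(-41 + 30607/1224) = -54*(-19577/1224) = 58731/68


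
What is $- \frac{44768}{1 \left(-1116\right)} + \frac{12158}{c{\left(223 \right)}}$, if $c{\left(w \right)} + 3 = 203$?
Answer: $\frac{2815241}{27900} \approx 100.9$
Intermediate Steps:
$c{\left(w \right)} = 200$ ($c{\left(w \right)} = -3 + 203 = 200$)
$- \frac{44768}{1 \left(-1116\right)} + \frac{12158}{c{\left(223 \right)}} = - \frac{44768}{1 \left(-1116\right)} + \frac{12158}{200} = - \frac{44768}{-1116} + 12158 \cdot \frac{1}{200} = \left(-44768\right) \left(- \frac{1}{1116}\right) + \frac{6079}{100} = \frac{11192}{279} + \frac{6079}{100} = \frac{2815241}{27900}$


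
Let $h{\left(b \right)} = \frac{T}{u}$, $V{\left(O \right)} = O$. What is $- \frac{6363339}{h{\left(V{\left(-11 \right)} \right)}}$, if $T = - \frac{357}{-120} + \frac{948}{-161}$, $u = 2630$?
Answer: $\frac{107777145310800}{18761} \approx 5.7447 \cdot 10^{9}$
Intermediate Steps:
$T = - \frac{18761}{6440}$ ($T = \left(-357\right) \left(- \frac{1}{120}\right) + 948 \left(- \frac{1}{161}\right) = \frac{119}{40} - \frac{948}{161} = - \frac{18761}{6440} \approx -2.9132$)
$h{\left(b \right)} = - \frac{18761}{16937200}$ ($h{\left(b \right)} = - \frac{18761}{6440 \cdot 2630} = \left(- \frac{18761}{6440}\right) \frac{1}{2630} = - \frac{18761}{16937200}$)
$- \frac{6363339}{h{\left(V{\left(-11 \right)} \right)}} = - \frac{6363339}{- \frac{18761}{16937200}} = \left(-6363339\right) \left(- \frac{16937200}{18761}\right) = \frac{107777145310800}{18761}$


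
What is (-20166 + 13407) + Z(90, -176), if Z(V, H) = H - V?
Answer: -7025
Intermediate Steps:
(-20166 + 13407) + Z(90, -176) = (-20166 + 13407) + (-176 - 1*90) = -6759 + (-176 - 90) = -6759 - 266 = -7025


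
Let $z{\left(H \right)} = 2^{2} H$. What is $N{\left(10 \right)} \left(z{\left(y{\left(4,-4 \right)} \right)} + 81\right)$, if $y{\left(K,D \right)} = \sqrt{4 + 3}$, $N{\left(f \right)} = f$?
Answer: $810 + 40 \sqrt{7} \approx 915.83$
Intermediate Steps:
$y{\left(K,D \right)} = \sqrt{7}$
$z{\left(H \right)} = 4 H$
$N{\left(10 \right)} \left(z{\left(y{\left(4,-4 \right)} \right)} + 81\right) = 10 \left(4 \sqrt{7} + 81\right) = 10 \left(81 + 4 \sqrt{7}\right) = 810 + 40 \sqrt{7}$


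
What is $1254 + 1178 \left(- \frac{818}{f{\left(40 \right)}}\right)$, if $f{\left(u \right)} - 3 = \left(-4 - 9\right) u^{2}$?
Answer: $\frac{27043042}{20797} \approx 1300.3$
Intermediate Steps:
$f{\left(u \right)} = 3 - 13 u^{2}$ ($f{\left(u \right)} = 3 + \left(-4 - 9\right) u^{2} = 3 - 13 u^{2}$)
$1254 + 1178 \left(- \frac{818}{f{\left(40 \right)}}\right) = 1254 + 1178 \left(- \frac{818}{3 - 13 \cdot 40^{2}}\right) = 1254 + 1178 \left(- \frac{818}{3 - 20800}\right) = 1254 + 1178 \left(- \frac{818}{-20797}\right) = 1254 + 1178 \left(\left(-818\right) \left(- \frac{1}{20797}\right)\right) = 1254 + 1178 \cdot \frac{818}{20797} = 1254 + \frac{963604}{20797} = \frac{27043042}{20797}$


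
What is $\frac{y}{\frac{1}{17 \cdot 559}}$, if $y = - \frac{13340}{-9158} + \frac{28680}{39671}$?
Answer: $\frac{3762535048870}{181653509} \approx 20713.0$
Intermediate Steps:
$y = \frac{395931290}{181653509}$ ($y = \left(-13340\right) \left(- \frac{1}{9158}\right) + 28680 \cdot \frac{1}{39671} = \frac{6670}{4579} + \frac{28680}{39671} = \frac{395931290}{181653509} \approx 2.1796$)
$\frac{y}{\frac{1}{17 \cdot 559}} = \frac{395931290}{181653509 \frac{1}{17 \cdot 559}} = \frac{395931290}{181653509 \cdot \frac{1}{9503}} = \frac{395931290 \frac{1}{\frac{1}{9503}}}{181653509} = \frac{395931290}{181653509} \cdot 9503 = \frac{3762535048870}{181653509}$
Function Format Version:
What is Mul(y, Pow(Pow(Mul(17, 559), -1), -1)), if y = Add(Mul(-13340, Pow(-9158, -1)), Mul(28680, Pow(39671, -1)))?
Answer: Rational(3762535048870, 181653509) ≈ 20713.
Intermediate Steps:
y = Rational(395931290, 181653509) (y = Add(Mul(-13340, Rational(-1, 9158)), Mul(28680, Rational(1, 39671))) = Add(Rational(6670, 4579), Rational(28680, 39671)) = Rational(395931290, 181653509) ≈ 2.1796)
Mul(y, Pow(Pow(Mul(17, 559), -1), -1)) = Mul(Rational(395931290, 181653509), Pow(Pow(Mul(17, 559), -1), -1)) = Mul(Rational(395931290, 181653509), Pow(Pow(9503, -1), -1)) = Mul(Rational(395931290, 181653509), Pow(Rational(1, 9503), -1)) = Mul(Rational(395931290, 181653509), 9503) = Rational(3762535048870, 181653509)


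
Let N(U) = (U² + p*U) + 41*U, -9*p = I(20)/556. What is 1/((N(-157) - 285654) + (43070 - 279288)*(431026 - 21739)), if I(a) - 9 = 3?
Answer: -417/40316070411179 ≈ -1.0343e-11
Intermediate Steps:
I(a) = 12 (I(a) = 9 + 3 = 12)
p = -1/417 (p = -4/(3*556) = -⅑*3/139 = -1/417 ≈ -0.0023981)
N(U) = U² + 17096*U/417 (N(U) = (U² - U/417) + 41*U = U² + 17096*U/417)
1/((N(-157) - 285654) + (43070 - 279288)*(431026 - 21739)) = 1/(((1/417)*(-157)*(17096 + 417*(-157)) - 285654) + (43070 - 279288)*(431026 - 21739)) = 1/(((1/417)*(-157)*(17096 - 65469) - 285654) - 236218*409287) = 1/(((1/417)*(-157)*(-48373) - 285654) - 96680956566) = 1/((7594561/417 - 285654) - 96680956566) = 1/(-111523157/417 - 96680956566) = 1/(-40316070411179/417) = -417/40316070411179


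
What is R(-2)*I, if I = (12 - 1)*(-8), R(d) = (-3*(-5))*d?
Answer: 2640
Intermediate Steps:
R(d) = 15*d
I = -88 (I = 11*(-8) = -88)
R(-2)*I = (15*(-2))*(-88) = -30*(-88) = 2640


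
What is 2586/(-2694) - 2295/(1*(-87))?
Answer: 330986/13021 ≈ 25.419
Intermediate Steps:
2586/(-2694) - 2295/(1*(-87)) = 2586*(-1/2694) - 2295/(-87) = -431/449 - 2295*(-1/87) = -431/449 + 765/29 = 330986/13021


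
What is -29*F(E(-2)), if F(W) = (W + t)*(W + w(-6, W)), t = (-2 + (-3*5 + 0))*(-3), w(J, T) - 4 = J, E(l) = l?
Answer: 5684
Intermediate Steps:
w(J, T) = 4 + J
t = 51 (t = (-2 + (-15 + 0))*(-3) = (-2 - 15)*(-3) = -17*(-3) = 51)
F(W) = (-2 + W)*(51 + W) (F(W) = (W + 51)*(W + (4 - 6)) = (51 + W)*(W - 2) = (51 + W)*(-2 + W) = (-2 + W)*(51 + W))
-29*F(E(-2)) = -29*(-102 + (-2)² + 49*(-2)) = -29*(-102 + 4 - 98) = -29*(-196) = 5684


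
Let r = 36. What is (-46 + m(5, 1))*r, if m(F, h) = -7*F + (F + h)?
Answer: -2700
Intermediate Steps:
m(F, h) = h - 6*F
(-46 + m(5, 1))*r = (-46 + (1 - 6*5))*36 = (-46 + (1 - 30))*36 = (-46 - 29)*36 = -75*36 = -2700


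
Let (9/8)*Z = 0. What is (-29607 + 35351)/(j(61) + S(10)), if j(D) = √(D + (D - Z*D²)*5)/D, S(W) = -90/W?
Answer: -1051152/1645 - 5744*√366/4935 ≈ -661.27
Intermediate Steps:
Z = 0 (Z = (8/9)*0 = 0)
j(D) = √6/√D (j(D) = √(D + (D - 0*D²)*5)/D = √(D + (D - 1*0)*5)/D = √(D + (D + 0)*5)/D = √(D + D*5)/D = √(D + 5*D)/D = √(6*D)/D = (√6*√D)/D = √6/√D)
(-29607 + 35351)/(j(61) + S(10)) = (-29607 + 35351)/(√6/√61 - 90/10) = 5744/(√6*(√61/61) - 90*⅒) = 5744/(√366/61 - 9) = 5744/(-9 + √366/61)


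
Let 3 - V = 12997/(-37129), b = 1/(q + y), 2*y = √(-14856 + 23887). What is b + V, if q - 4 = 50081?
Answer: 1248078965809556/372553123716101 - 2*√9031/10034019869 ≈ 3.3501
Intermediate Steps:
y = √9031/2 (y = √(-14856 + 23887)/2 = √9031/2 ≈ 47.516)
q = 50085 (q = 4 + 50081 = 50085)
b = 1/(50085 + √9031/2) ≈ 1.9947e-5
V = 124384/37129 (V = 3 - 12997/(-37129) = 3 - 12997*(-1)/37129 = 3 - 1*(-12997/37129) = 3 + 12997/37129 = 124384/37129 ≈ 3.3500)
b + V = (200340/10034019869 - 2*√9031/10034019869) + 124384/37129 = 1248078965809556/372553123716101 - 2*√9031/10034019869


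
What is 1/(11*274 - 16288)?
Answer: -1/13274 ≈ -7.5335e-5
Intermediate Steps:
1/(11*274 - 16288) = 1/(3014 - 16288) = 1/(-13274) = -1/13274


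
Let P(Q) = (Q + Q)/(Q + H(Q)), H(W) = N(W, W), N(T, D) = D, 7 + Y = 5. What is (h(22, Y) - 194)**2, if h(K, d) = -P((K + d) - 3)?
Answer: 38025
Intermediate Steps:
Y = -2 (Y = -7 + 5 = -2)
H(W) = W
P(Q) = 1 (P(Q) = (Q + Q)/(Q + Q) = (2*Q)/((2*Q)) = (2*Q)*(1/(2*Q)) = 1)
h(K, d) = -1 (h(K, d) = -1*1 = -1)
(h(22, Y) - 194)**2 = (-1 - 194)**2 = (-195)**2 = 38025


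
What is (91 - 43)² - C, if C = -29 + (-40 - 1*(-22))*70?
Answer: 3593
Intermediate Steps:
C = -1289 (C = -29 + (-40 + 22)*70 = -29 - 18*70 = -29 - 1260 = -1289)
(91 - 43)² - C = (91 - 43)² - 1*(-1289) = 48² + 1289 = 2304 + 1289 = 3593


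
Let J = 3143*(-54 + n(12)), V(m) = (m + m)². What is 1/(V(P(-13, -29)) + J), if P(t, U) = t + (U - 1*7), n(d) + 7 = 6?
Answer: -1/163261 ≈ -6.1252e-6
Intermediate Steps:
n(d) = -1 (n(d) = -7 + 6 = -1)
P(t, U) = -7 + U + t (P(t, U) = t + (U - 7) = t + (-7 + U) = -7 + U + t)
V(m) = 4*m² (V(m) = (2*m)² = 4*m²)
J = -172865 (J = 3143*(-54 - 1) = 3143*(-55) = -172865)
1/(V(P(-13, -29)) + J) = 1/(4*(-7 - 29 - 13)² - 172865) = 1/(4*(-49)² - 172865) = 1/(4*2401 - 172865) = 1/(9604 - 172865) = 1/(-163261) = -1/163261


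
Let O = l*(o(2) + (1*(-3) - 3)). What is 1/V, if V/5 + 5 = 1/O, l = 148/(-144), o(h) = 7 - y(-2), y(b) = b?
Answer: -37/985 ≈ -0.037563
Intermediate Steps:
o(h) = 9 (o(h) = 7 - 1*(-2) = 7 + 2 = 9)
l = -37/36 (l = 148*(-1/144) = -37/36 ≈ -1.0278)
O = -37/12 (O = -37*(9 + (1*(-3) - 3))/36 = -37*(9 + (-3 - 3))/36 = -37*(9 - 6)/36 = -37/36*3 = -37/12 ≈ -3.0833)
V = -985/37 (V = -25 + 5/(-37/12) = -25 + 5*(-12/37) = -25 - 60/37 = -985/37 ≈ -26.622)
1/V = 1/(-985/37) = -37/985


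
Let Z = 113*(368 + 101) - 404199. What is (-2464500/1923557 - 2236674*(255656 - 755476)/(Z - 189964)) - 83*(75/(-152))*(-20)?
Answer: -40874025561444550815/19778309301778 ≈ -2.0666e+6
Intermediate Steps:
Z = -351202 (Z = 113*469 - 404199 = 52997 - 404199 = -351202)
(-2464500/1923557 - 2236674*(255656 - 755476)/(Z - 189964)) - 83*(75/(-152))*(-20) = (-2464500/1923557 - 2236674*(255656 - 755476)/(-351202 - 189964)) - 83*(75/(-152))*(-20) = (-2464500*1/1923557 - 2236674/((-541166/(-499820)))) - 83*(75*(-1/152))*(-20) = (-2464500/1923557 - 2236674/((-541166*(-1/499820)))) - 83*(-75/152)*(-20) = (-2464500/1923557 - 2236674/270583/249910) - (-6225)*(-20)/152 = (-2464500/1923557 - 2236674*249910/270583) - 1*31125/38 = (-2464500/1923557 - 558967199340/270583) - 31125/38 = -1075205935912655880/520481823731 - 31125/38 = -40874025561444550815/19778309301778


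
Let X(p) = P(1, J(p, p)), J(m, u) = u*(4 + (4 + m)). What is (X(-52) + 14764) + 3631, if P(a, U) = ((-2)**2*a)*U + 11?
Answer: 27558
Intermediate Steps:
J(m, u) = u*(8 + m)
P(a, U) = 11 + 4*U*a (P(a, U) = (4*a)*U + 11 = 4*U*a + 11 = 11 + 4*U*a)
X(p) = 11 + 4*p*(8 + p) (X(p) = 11 + 4*(p*(8 + p))*1 = 11 + 4*p*(8 + p))
(X(-52) + 14764) + 3631 = ((11 + 4*(-52)*(8 - 52)) + 14764) + 3631 = ((11 + 4*(-52)*(-44)) + 14764) + 3631 = ((11 + 9152) + 14764) + 3631 = (9163 + 14764) + 3631 = 23927 + 3631 = 27558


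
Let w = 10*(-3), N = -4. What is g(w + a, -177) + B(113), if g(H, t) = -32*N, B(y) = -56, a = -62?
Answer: 72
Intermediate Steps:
w = -30
g(H, t) = 128 (g(H, t) = -32*(-4) = 128)
g(w + a, -177) + B(113) = 128 - 56 = 72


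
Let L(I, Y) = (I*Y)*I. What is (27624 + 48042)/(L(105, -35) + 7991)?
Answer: -37833/188942 ≈ -0.20024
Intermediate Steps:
L(I, Y) = Y*I²
(27624 + 48042)/(L(105, -35) + 7991) = (27624 + 48042)/(-35*105² + 7991) = 75666/(-35*11025 + 7991) = 75666/(-385875 + 7991) = 75666/(-377884) = 75666*(-1/377884) = -37833/188942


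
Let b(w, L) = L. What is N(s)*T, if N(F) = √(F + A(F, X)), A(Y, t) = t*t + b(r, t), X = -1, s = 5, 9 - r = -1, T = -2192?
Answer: -2192*√5 ≈ -4901.5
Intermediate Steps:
r = 10 (r = 9 - 1*(-1) = 9 + 1 = 10)
A(Y, t) = t + t² (A(Y, t) = t*t + t = t² + t = t + t²)
N(F) = √F (N(F) = √(F - (1 - 1)) = √(F - 1*0) = √(F + 0) = √F)
N(s)*T = √5*(-2192) = -2192*√5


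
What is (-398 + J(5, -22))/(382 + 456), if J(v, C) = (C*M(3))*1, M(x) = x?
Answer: -232/419 ≈ -0.55370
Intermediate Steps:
J(v, C) = 3*C (J(v, C) = (C*3)*1 = (3*C)*1 = 3*C)
(-398 + J(5, -22))/(382 + 456) = (-398 + 3*(-22))/(382 + 456) = (-398 - 66)/838 = -464*1/838 = -232/419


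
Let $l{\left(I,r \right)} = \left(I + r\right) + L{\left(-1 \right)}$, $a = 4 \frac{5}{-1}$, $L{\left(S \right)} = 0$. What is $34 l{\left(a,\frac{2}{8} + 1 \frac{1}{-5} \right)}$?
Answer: $- \frac{6783}{10} \approx -678.3$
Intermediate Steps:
$a = -20$ ($a = 4 \cdot 5 \left(-1\right) = 4 \left(-5\right) = -20$)
$l{\left(I,r \right)} = I + r$ ($l{\left(I,r \right)} = \left(I + r\right) + 0 = I + r$)
$34 l{\left(a,\frac{2}{8} + 1 \frac{1}{-5} \right)} = 34 \left(-20 + \left(\frac{2}{8} + 1 \frac{1}{-5}\right)\right) = 34 \left(-20 + \left(2 \cdot \frac{1}{8} + 1 \left(- \frac{1}{5}\right)\right)\right) = 34 \left(-20 + \left(\frac{1}{4} - \frac{1}{5}\right)\right) = 34 \left(-20 + \frac{1}{20}\right) = 34 \left(- \frac{399}{20}\right) = - \frac{6783}{10}$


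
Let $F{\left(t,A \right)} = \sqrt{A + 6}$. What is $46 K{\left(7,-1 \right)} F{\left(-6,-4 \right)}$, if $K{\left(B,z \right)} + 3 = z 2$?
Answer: $- 230 \sqrt{2} \approx -325.27$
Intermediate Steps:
$K{\left(B,z \right)} = -3 + 2 z$ ($K{\left(B,z \right)} = -3 + z 2 = -3 + 2 z$)
$F{\left(t,A \right)} = \sqrt{6 + A}$
$46 K{\left(7,-1 \right)} F{\left(-6,-4 \right)} = 46 \left(-3 + 2 \left(-1\right)\right) \sqrt{6 - 4} = 46 \left(-3 - 2\right) \sqrt{2} = 46 \left(-5\right) \sqrt{2} = - 230 \sqrt{2}$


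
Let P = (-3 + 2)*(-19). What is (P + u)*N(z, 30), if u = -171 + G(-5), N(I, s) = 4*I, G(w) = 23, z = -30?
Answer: 15480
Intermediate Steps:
u = -148 (u = -171 + 23 = -148)
P = 19 (P = -1*(-19) = 19)
(P + u)*N(z, 30) = (19 - 148)*(4*(-30)) = -129*(-120) = 15480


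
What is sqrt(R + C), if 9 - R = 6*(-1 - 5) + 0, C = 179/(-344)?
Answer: sqrt(1315886)/172 ≈ 6.6693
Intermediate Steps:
C = -179/344 (C = 179*(-1/344) = -179/344 ≈ -0.52035)
R = 45 (R = 9 - (6*(-1 - 5) + 0) = 9 - (6*(-6) + 0) = 9 - (-36 + 0) = 9 - 1*(-36) = 9 + 36 = 45)
sqrt(R + C) = sqrt(45 - 179/344) = sqrt(15301/344) = sqrt(1315886)/172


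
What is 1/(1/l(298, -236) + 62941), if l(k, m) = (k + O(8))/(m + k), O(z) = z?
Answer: 153/9630004 ≈ 1.5888e-5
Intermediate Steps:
l(k, m) = (8 + k)/(k + m) (l(k, m) = (k + 8)/(m + k) = (8 + k)/(k + m))
1/(1/l(298, -236) + 62941) = 1/(1/((8 + 298)/(298 - 236)) + 62941) = 1/(1/(306/62) + 62941) = 1/(1/((1/62)*306) + 62941) = 1/(1/(153/31) + 62941) = 1/(31/153 + 62941) = 1/(9630004/153) = 153/9630004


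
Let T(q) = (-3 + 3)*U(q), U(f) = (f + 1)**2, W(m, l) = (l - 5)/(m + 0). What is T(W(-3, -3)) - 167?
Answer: -167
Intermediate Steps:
W(m, l) = (-5 + l)/m
U(f) = (1 + f)**2
T(q) = 0 (T(q) = (-3 + 3)*(1 + q)**2 = 0*(1 + q)**2 = 0)
T(W(-3, -3)) - 167 = 0 - 167 = -167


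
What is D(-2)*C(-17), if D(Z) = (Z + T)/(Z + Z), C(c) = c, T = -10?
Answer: -51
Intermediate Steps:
D(Z) = (-10 + Z)/(2*Z) (D(Z) = (Z - 10)/(Z + Z) = (-10 + Z)/((2*Z)) = (-10 + Z)*(1/(2*Z)) = (-10 + Z)/(2*Z))
D(-2)*C(-17) = ((½)*(-10 - 2)/(-2))*(-17) = ((½)*(-½)*(-12))*(-17) = 3*(-17) = -51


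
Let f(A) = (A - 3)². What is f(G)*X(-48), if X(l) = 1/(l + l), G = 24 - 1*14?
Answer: -49/96 ≈ -0.51042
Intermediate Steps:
G = 10 (G = 24 - 14 = 10)
f(A) = (-3 + A)²
X(l) = 1/(2*l)
f(G)*X(-48) = (-3 + 10)²*((½)/(-48)) = 7²*((½)*(-1/48)) = 49*(-1/96) = -49/96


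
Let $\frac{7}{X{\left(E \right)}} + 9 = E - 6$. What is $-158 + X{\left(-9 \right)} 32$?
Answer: $- \frac{502}{3} \approx -167.33$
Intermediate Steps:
$X{\left(E \right)} = \frac{7}{-15 + E}$ ($X{\left(E \right)} = \frac{7}{-9 + \left(E - 6\right)} = \frac{7}{-9 + \left(-6 + E\right)} = \frac{7}{-15 + E}$)
$-158 + X{\left(-9 \right)} 32 = -158 + \frac{7}{-15 - 9} \cdot 32 = -158 + \frac{7}{-24} \cdot 32 = -158 + 7 \left(- \frac{1}{24}\right) 32 = -158 - \frac{28}{3} = - \frac{502}{3}$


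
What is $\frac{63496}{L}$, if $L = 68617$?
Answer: $\frac{63496}{68617} \approx 0.92537$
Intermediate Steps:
$\frac{63496}{L} = \frac{63496}{68617}$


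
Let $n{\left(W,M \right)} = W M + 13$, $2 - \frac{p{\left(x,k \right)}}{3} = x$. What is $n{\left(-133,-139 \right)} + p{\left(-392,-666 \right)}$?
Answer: $19682$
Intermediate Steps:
$p{\left(x,k \right)} = 6 - 3 x$
$n{\left(W,M \right)} = 13 + M W$ ($n{\left(W,M \right)} = M W + 13 = 13 + M W$)
$n{\left(-133,-139 \right)} + p{\left(-392,-666 \right)} = \left(13 - -18487\right) + \left(6 - -1176\right) = \left(13 + 18487\right) + \left(6 + 1176\right) = 18500 + 1182 = 19682$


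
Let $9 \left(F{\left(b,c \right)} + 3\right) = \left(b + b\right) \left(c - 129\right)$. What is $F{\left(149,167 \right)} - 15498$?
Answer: $- \frac{128185}{9} \approx -14243.0$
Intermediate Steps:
$F{\left(b,c \right)} = -3 + \frac{2 b \left(-129 + c\right)}{9}$ ($F{\left(b,c \right)} = -3 + \frac{\left(b + b\right) \left(c - 129\right)}{9} = -3 + \frac{2 b \left(-129 + c\right)}{9}$)
$F{\left(149,167 \right)} - 15498 = \left(-3 - \frac{12814}{3} + \frac{2}{9} \cdot 149 \cdot 167\right) - 15498 = \left(-3 - \frac{12814}{3} + \frac{49766}{9}\right) - 15498 = \frac{11297}{9} - 15498 = - \frac{128185}{9}$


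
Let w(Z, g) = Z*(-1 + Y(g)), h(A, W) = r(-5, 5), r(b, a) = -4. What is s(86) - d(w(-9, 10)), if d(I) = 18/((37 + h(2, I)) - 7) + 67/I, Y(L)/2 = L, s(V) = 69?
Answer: 152719/2223 ≈ 68.699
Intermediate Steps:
h(A, W) = -4
Y(L) = 2*L
w(Z, g) = Z*(-1 + 2*g)
d(I) = 9/13 + 67/I (d(I) = 18/((37 - 4) - 7) + 67/I = 18/(33 - 7) + 67/I = 18/26 + 67/I = 18*(1/26) + 67/I = 9/13 + 67/I)
s(86) - d(w(-9, 10)) = 69 - (9/13 + 67/((-9*(-1 + 2*10)))) = 69 - (9/13 + 67/((-9*(-1 + 20)))) = 69 - (9/13 + 67/((-9*19))) = 69 - (9/13 + 67/(-171)) = 69 - (9/13 + 67*(-1/171)) = 69 - (9/13 - 67/171) = 69 - 1*668/2223 = 69 - 668/2223 = 152719/2223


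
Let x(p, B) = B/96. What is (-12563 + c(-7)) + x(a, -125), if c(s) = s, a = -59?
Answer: -1206845/96 ≈ -12571.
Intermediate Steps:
x(p, B) = B/96 (x(p, B) = B*(1/96) = B/96)
(-12563 + c(-7)) + x(a, -125) = (-12563 - 7) + (1/96)*(-125) = -12570 - 125/96 = -1206845/96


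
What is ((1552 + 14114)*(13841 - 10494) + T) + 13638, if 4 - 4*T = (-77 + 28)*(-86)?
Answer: 104893375/2 ≈ 5.2447e+7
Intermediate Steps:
T = -2105/2 (T = 1 - (-77 + 28)*(-86)/4 = 1 - (-49)*(-86)/4 = 1 - 1/4*4214 = 1 - 2107/2 = -2105/2 ≈ -1052.5)
((1552 + 14114)*(13841 - 10494) + T) + 13638 = ((1552 + 14114)*(13841 - 10494) - 2105/2) + 13638 = (15666*3347 - 2105/2) + 13638 = (52434102 - 2105/2) + 13638 = 104866099/2 + 13638 = 104893375/2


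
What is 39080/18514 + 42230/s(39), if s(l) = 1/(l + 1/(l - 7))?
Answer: 244131794835/148112 ≈ 1.6483e+6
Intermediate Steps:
s(l) = 1/(l + 1/(-7 + l))
39080/18514 + 42230/s(39) = 39080/18514 + 42230/(((-7 + 39)/(1 + 39**2 - 7*39))) = 39080*(1/18514) + 42230/((32/(1 + 1521 - 273))) = 19540/9257 + 42230/((32/1249)) = 19540/9257 + 42230/(((1/1249)*32)) = 19540/9257 + 42230/(32/1249) = 19540/9257 + 42230*(1249/32) = 19540/9257 + 26372635/16 = 244131794835/148112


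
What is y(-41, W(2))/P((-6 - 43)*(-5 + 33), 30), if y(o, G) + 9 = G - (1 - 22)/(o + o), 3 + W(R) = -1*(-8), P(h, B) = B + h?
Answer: 349/110044 ≈ 0.0031715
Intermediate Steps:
W(R) = 5 (W(R) = -3 - 1*(-8) = -3 + 8 = 5)
y(o, G) = -9 + G + 21/(2*o) (y(o, G) = -9 + (G - (1 - 22)/(o + o)) = -9 + (G - (-21)/(2*o)) = -9 + (G + 21/(2*o)) = -9 + G + 21/(2*o))
y(-41, W(2))/P((-6 - 43)*(-5 + 33), 30) = (-9 + 5 + (21/2)/(-41))/(30 + (-6 - 43)*(-5 + 33)) = (-9 + 5 + (21/2)*(-1/41))/(30 - 49*28) = (-9 + 5 - 21/82)/(30 - 1372) = -349/82/(-1342) = -349/82*(-1/1342) = 349/110044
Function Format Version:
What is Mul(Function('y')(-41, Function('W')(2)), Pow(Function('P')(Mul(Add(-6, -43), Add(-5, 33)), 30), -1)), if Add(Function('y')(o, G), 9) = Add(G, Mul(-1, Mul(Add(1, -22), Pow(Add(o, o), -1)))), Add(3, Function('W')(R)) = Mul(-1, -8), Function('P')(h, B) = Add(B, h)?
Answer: Rational(349, 110044) ≈ 0.0031715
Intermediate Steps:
Function('W')(R) = 5 (Function('W')(R) = Add(-3, Mul(-1, -8)) = Add(-3, 8) = 5)
Function('y')(o, G) = Add(-9, G, Mul(Rational(21, 2), Pow(o, -1))) (Function('y')(o, G) = Add(-9, Add(G, Mul(-1, Mul(Add(1, -22), Pow(Add(o, o), -1))))) = Add(-9, Add(G, Mul(-1, Mul(-21, Pow(Mul(2, o), -1))))) = Add(-9, Add(G, Mul(-1, Mul(-21, Mul(Rational(1, 2), Pow(o, -1)))))) = Add(-9, Add(G, Mul(-1, Mul(Rational(-21, 2), Pow(o, -1))))) = Add(-9, Add(G, Mul(Rational(21, 2), Pow(o, -1)))) = Add(-9, G, Mul(Rational(21, 2), Pow(o, -1))))
Mul(Function('y')(-41, Function('W')(2)), Pow(Function('P')(Mul(Add(-6, -43), Add(-5, 33)), 30), -1)) = Mul(Add(-9, 5, Mul(Rational(21, 2), Pow(-41, -1))), Pow(Add(30, Mul(Add(-6, -43), Add(-5, 33))), -1)) = Mul(Add(-9, 5, Mul(Rational(21, 2), Rational(-1, 41))), Pow(Add(30, Mul(-49, 28)), -1)) = Mul(Add(-9, 5, Rational(-21, 82)), Pow(Add(30, -1372), -1)) = Mul(Rational(-349, 82), Pow(-1342, -1)) = Mul(Rational(-349, 82), Rational(-1, 1342)) = Rational(349, 110044)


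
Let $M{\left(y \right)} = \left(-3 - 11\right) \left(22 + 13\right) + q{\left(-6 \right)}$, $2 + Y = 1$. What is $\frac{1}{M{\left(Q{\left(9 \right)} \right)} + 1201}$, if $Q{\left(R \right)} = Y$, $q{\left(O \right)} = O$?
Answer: $\frac{1}{705} \approx 0.0014184$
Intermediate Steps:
$Y = -1$ ($Y = -2 + 1 = -1$)
$Q{\left(R \right)} = -1$
$M{\left(y \right)} = -496$ ($M{\left(y \right)} = \left(-3 - 11\right) \left(22 + 13\right) - 6 = \left(-14\right) 35 - 6 = -490 - 6 = -496$)
$\frac{1}{M{\left(Q{\left(9 \right)} \right)} + 1201} = \frac{1}{-496 + 1201} = \frac{1}{705}$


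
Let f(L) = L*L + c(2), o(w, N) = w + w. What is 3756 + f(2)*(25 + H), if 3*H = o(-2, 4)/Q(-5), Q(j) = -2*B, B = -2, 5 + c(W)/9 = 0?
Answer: 8234/3 ≈ 2744.7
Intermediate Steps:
c(W) = -45 (c(W) = -45 + 9*0 = -45 + 0 = -45)
o(w, N) = 2*w
Q(j) = 4 (Q(j) = -2*(-2) = 4)
f(L) = -45 + L² (f(L) = L*L - 45 = L² - 45 = -45 + L²)
H = -⅓ (H = ((2*(-2))/4)/3 = (-4*¼)/3 = (⅓)*(-1) = -⅓ ≈ -0.33333)
3756 + f(2)*(25 + H) = 3756 + (-45 + 2²)*(25 - ⅓) = 3756 + (-45 + 4)*(74/3) = 3756 - 41*74/3 = 3756 - 3034/3 = 8234/3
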